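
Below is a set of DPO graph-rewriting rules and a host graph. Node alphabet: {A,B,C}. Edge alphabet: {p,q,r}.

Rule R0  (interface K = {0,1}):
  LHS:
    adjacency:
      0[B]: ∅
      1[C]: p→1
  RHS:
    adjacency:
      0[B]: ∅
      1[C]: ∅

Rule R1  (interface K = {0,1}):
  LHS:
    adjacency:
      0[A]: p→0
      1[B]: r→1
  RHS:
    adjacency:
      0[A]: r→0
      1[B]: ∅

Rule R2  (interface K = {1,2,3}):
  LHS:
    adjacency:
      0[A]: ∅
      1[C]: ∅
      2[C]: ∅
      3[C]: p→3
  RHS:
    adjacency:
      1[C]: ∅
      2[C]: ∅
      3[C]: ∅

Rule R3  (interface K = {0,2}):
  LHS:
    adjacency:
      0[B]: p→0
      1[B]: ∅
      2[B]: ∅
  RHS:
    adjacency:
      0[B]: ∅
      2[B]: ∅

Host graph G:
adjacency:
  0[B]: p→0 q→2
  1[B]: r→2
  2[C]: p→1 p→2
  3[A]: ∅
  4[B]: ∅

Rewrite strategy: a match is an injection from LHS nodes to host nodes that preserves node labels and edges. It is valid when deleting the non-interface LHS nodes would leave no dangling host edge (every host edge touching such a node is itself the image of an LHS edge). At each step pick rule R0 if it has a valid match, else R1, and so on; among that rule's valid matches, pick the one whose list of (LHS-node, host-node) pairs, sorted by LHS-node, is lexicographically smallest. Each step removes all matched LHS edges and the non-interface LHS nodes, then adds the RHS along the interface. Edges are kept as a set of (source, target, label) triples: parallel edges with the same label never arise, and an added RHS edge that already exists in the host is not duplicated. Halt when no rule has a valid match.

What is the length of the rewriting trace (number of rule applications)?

Answer: 2

Steps:
start.  V:5 E:5  edges: 0-p->0 0-q->2 1-r->2 2-p->1 2-p->2
1. fire R0 via {0↦0, 1↦2}  →  V:5 E:4  edges: 0-p->0 0-q->2 1-r->2 2-p->1
2. fire R3 via {0↦0, 1↦4, 2↦1}  →  V:4 E:3  edges: 0-q->2 1-r->2 2-p->1
halt: no rule applies after step 2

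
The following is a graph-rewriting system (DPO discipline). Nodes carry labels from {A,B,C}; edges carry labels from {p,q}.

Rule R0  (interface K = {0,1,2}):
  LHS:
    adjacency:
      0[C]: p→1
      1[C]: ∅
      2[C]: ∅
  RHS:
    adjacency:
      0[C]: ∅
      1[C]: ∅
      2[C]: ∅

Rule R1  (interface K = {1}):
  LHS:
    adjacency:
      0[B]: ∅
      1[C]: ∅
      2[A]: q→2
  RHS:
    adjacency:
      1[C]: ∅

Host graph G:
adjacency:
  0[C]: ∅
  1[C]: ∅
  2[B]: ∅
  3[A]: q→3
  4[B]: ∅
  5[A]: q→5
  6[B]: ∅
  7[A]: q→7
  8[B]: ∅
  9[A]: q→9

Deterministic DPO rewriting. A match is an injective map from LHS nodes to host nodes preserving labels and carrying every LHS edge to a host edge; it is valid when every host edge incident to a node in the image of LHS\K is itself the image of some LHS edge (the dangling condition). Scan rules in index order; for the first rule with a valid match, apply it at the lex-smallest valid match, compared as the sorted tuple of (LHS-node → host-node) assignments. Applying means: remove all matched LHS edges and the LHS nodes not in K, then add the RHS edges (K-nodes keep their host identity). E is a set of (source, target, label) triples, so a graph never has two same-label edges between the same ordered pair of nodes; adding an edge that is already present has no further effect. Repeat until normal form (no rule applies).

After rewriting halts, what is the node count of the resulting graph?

initial: |V|=10 |E|=4  E = 3-q->3 5-q->5 7-q->7 9-q->9
step 1: apply R1 at {0↦2, 1↦0, 2↦3}  → |V|=8 |E|=3  E = 5-q->5 7-q->7 9-q->9
step 2: apply R1 at {0↦4, 1↦0, 2↦5}  → |V|=6 |E|=2  E = 7-q->7 9-q->9
step 3: apply R1 at {0↦6, 1↦0, 2↦7}  → |V|=4 |E|=1  E = 9-q->9
step 4: apply R1 at {0↦8, 1↦0, 2↦9}  → |V|=2 |E|=0  E = ∅
final graph: no rule applies after step 4
NF nodes: {0:C, 1:C}

Answer: 2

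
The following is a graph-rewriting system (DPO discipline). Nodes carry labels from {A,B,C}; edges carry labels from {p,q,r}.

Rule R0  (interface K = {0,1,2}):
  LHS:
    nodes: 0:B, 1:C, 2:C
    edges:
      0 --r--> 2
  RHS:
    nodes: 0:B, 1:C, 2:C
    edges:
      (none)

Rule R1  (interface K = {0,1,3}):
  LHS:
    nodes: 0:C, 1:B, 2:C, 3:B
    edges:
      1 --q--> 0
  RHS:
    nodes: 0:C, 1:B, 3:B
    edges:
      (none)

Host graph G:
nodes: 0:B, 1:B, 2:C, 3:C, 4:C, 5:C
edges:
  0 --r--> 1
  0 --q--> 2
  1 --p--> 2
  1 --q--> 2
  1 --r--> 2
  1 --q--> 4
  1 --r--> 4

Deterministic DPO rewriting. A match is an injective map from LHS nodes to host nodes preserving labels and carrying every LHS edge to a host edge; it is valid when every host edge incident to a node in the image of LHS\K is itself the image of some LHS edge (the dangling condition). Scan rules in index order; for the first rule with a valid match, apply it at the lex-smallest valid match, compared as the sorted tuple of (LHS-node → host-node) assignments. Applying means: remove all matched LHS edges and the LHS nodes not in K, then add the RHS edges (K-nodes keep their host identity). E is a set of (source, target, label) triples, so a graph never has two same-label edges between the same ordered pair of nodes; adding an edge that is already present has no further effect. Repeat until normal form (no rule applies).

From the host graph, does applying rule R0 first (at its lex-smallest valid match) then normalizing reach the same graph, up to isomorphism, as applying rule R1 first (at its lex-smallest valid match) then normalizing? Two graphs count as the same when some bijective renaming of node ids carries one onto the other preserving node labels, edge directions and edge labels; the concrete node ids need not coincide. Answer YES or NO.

Answer: YES

Rewrite trace:
branch R0-first: apply at {0↦1, 1↦2, 2↦4} → |E|=6, then 3 more step(s) → NF |V|=4 |E|=3 V={0:B, 1:B, 2:C, 4:C} E=0-r->1 1-p->2 1-q->4
branch R1-first: apply at {0↦2, 1↦0, 2↦3, 3↦1} → |E|=6, then 3 more step(s) → NF |V|=4 |E|=3 V={0:B, 1:B, 2:C, 4:C} E=0-r->1 1-p->2 1-q->4
graphs isomorphic (equal up to label-preserving node renaming)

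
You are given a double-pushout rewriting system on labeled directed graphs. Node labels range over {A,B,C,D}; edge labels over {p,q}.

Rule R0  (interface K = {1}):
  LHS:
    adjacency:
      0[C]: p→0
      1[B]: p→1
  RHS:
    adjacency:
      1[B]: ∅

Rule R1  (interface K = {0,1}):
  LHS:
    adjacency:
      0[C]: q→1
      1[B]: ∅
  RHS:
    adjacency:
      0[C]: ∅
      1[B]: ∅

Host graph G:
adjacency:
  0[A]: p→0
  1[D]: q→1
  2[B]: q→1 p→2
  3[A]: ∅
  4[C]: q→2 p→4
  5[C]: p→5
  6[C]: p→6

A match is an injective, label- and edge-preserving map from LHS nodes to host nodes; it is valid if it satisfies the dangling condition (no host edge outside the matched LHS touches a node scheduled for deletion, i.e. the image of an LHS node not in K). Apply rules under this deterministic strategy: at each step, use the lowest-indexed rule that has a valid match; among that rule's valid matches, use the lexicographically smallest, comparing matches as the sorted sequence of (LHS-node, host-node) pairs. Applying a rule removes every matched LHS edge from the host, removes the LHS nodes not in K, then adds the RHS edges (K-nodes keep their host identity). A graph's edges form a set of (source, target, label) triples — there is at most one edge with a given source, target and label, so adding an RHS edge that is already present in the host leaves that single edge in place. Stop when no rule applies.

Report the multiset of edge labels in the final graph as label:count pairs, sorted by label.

[0] host  ⇒  7 nodes, 8 edges  {0-p->0 1-q->1 2-q->1 2-p->2 4-q->2 4-p->4 5-p->5 6-p->6}
[1] R0 @ {0↦5, 1↦2}  ⇒  6 nodes, 6 edges  {0-p->0 1-q->1 2-q->1 4-q->2 4-p->4 6-p->6}
[2] R1 @ {0↦4, 1↦2}  ⇒  6 nodes, 5 edges  {0-p->0 1-q->1 2-q->1 4-p->4 6-p->6}
halt: no rule applies after step 2
NF edges: [(0, 0, 'p'), (1, 1, 'q'), (2, 1, 'q'), (4, 4, 'p'), (6, 6, 'p')]

Answer: p:3 q:2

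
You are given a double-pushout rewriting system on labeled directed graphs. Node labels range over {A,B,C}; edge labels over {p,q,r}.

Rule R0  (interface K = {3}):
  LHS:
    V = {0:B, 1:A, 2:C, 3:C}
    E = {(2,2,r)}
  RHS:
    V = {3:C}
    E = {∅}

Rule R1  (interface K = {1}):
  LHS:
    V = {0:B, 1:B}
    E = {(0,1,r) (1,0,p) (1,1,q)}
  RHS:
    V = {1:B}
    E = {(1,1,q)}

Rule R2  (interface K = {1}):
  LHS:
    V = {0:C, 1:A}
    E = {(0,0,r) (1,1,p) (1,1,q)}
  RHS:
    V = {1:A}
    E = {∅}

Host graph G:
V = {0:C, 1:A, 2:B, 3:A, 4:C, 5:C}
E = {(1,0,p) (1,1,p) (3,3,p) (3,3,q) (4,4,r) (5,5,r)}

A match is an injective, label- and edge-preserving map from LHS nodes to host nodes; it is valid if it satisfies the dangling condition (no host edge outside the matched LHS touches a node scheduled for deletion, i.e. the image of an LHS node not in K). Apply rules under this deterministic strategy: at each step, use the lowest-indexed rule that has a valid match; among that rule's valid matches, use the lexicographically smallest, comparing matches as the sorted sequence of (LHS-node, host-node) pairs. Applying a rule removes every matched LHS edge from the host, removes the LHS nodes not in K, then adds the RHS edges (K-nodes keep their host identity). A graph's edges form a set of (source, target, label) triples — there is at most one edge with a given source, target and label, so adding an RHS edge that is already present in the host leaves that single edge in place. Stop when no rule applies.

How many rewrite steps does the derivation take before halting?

start.  V:6 E:6  edges: 1-p->0 1-p->1 3-p->3 3-q->3 4-r->4 5-r->5
1. fire R2 via {0↦4, 1↦3}  →  V:5 E:3  edges: 1-p->0 1-p->1 5-r->5
2. fire R0 via {0↦2, 1↦3, 2↦5, 3↦0}  →  V:2 E:2  edges: 1-p->0 1-p->1
halt: no rule applies after step 2

Answer: 2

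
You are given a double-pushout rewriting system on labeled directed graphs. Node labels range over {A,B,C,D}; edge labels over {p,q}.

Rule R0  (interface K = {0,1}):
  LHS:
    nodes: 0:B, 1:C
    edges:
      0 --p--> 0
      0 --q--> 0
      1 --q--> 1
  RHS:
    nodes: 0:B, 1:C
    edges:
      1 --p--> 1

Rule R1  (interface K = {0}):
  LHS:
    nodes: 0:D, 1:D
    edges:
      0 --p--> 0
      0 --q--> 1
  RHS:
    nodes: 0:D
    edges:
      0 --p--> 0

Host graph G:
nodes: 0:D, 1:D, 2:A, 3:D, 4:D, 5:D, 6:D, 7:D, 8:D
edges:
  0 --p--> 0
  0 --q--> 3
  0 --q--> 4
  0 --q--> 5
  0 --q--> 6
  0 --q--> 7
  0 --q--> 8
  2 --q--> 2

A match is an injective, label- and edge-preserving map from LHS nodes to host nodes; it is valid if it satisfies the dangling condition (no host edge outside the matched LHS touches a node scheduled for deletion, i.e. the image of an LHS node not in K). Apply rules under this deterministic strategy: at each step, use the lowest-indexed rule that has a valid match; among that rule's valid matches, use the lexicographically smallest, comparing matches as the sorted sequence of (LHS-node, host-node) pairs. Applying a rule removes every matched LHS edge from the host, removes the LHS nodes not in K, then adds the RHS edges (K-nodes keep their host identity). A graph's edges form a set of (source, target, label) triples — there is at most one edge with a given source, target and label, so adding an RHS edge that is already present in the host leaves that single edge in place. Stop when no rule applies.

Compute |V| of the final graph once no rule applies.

Answer: 3

Derivation:
[0] host  ⇒  9 nodes, 8 edges  {0-p->0 0-q->3 0-q->4 0-q->5 0-q->6 0-q->7 0-q->8 2-q->2}
[1] R1 @ {0↦0, 1↦3}  ⇒  8 nodes, 7 edges  {0-p->0 0-q->4 0-q->5 0-q->6 0-q->7 0-q->8 2-q->2}
[2] R1 @ {0↦0, 1↦4}  ⇒  7 nodes, 6 edges  {0-p->0 0-q->5 0-q->6 0-q->7 0-q->8 2-q->2}
[3] R1 @ {0↦0, 1↦5}  ⇒  6 nodes, 5 edges  {0-p->0 0-q->6 0-q->7 0-q->8 2-q->2}
[4] R1 @ {0↦0, 1↦6}  ⇒  5 nodes, 4 edges  {0-p->0 0-q->7 0-q->8 2-q->2}
[5] R1 @ {0↦0, 1↦7}  ⇒  4 nodes, 3 edges  {0-p->0 0-q->8 2-q->2}
[6] R1 @ {0↦0, 1↦8}  ⇒  3 nodes, 2 edges  {0-p->0 2-q->2}
halt: no rule applies after step 6
NF nodes: {0:D, 1:D, 2:A}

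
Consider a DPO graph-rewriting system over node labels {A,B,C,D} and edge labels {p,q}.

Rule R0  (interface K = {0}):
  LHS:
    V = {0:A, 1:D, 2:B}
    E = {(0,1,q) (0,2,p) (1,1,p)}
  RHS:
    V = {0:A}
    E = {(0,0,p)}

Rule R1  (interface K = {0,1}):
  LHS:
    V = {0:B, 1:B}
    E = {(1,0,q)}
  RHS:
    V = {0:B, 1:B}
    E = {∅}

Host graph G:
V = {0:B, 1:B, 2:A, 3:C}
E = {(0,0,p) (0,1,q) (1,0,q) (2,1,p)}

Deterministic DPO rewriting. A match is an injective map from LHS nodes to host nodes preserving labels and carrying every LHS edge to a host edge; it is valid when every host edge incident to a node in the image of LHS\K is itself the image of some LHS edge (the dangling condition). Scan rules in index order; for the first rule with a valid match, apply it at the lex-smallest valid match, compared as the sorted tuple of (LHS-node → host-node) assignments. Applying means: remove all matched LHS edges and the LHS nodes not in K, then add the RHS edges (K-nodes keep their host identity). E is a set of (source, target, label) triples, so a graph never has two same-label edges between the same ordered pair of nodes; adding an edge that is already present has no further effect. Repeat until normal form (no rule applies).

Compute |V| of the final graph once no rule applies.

Answer: 4

Derivation:
start.  V:4 E:4  edges: 0-p->0 0-q->1 1-q->0 2-p->1
1. fire R1 via {0↦0, 1↦1}  →  V:4 E:3  edges: 0-p->0 0-q->1 2-p->1
2. fire R1 via {0↦1, 1↦0}  →  V:4 E:2  edges: 0-p->0 2-p->1
halt: no rule applies after step 2
NF nodes: {0:B, 1:B, 2:A, 3:C}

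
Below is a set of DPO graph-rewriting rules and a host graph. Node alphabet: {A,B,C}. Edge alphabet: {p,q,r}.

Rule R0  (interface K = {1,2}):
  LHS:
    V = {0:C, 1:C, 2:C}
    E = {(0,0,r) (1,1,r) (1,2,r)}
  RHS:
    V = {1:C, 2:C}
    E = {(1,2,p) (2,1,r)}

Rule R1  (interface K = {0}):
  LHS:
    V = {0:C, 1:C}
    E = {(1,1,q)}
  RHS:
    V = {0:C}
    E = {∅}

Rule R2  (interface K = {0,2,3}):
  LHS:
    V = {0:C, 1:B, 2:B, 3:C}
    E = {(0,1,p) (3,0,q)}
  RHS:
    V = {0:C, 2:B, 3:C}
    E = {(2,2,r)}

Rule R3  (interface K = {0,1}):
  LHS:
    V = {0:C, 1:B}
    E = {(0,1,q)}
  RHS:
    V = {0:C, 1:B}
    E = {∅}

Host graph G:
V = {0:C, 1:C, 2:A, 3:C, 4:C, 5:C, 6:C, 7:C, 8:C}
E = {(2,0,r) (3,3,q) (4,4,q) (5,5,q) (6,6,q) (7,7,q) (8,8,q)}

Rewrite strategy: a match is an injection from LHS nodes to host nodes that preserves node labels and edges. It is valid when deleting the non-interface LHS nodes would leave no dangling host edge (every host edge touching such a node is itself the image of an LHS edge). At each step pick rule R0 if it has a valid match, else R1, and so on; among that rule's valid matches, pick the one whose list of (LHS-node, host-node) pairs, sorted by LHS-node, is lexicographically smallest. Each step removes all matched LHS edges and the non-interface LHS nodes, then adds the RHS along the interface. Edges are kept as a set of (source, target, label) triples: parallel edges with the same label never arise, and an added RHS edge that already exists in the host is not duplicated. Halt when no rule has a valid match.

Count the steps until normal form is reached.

Answer: 6

Rewrite trace:
[0] host  ⇒  9 nodes, 7 edges  {2-r->0 3-q->3 4-q->4 5-q->5 6-q->6 7-q->7 8-q->8}
[1] R1 @ {0↦0, 1↦3}  ⇒  8 nodes, 6 edges  {2-r->0 4-q->4 5-q->5 6-q->6 7-q->7 8-q->8}
[2] R1 @ {0↦0, 1↦4}  ⇒  7 nodes, 5 edges  {2-r->0 5-q->5 6-q->6 7-q->7 8-q->8}
[3] R1 @ {0↦0, 1↦5}  ⇒  6 nodes, 4 edges  {2-r->0 6-q->6 7-q->7 8-q->8}
[4] R1 @ {0↦0, 1↦6}  ⇒  5 nodes, 3 edges  {2-r->0 7-q->7 8-q->8}
[5] R1 @ {0↦0, 1↦7}  ⇒  4 nodes, 2 edges  {2-r->0 8-q->8}
[6] R1 @ {0↦0, 1↦8}  ⇒  3 nodes, 1 edges  {2-r->0}
final graph: no rule applies after step 6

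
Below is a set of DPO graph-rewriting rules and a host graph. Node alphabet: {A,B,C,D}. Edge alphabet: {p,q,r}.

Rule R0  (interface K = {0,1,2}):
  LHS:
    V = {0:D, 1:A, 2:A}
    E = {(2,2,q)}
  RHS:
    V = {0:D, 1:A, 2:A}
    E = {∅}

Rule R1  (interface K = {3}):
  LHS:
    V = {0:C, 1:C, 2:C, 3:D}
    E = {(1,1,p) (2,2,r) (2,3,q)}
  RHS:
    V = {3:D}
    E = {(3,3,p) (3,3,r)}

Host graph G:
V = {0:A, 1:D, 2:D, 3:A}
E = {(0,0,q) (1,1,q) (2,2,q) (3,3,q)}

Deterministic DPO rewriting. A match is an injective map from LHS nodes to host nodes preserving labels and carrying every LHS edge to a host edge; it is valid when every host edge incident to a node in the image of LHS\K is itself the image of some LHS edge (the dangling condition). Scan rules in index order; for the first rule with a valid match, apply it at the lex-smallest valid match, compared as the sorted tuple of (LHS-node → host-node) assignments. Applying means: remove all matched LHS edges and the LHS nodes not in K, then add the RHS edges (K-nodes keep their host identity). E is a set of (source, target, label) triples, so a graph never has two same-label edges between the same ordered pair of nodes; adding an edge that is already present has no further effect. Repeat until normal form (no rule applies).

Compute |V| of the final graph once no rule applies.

initial: |V|=4 |E|=4  E = 0-q->0 1-q->1 2-q->2 3-q->3
step 1: apply R0 at {0↦1, 1↦0, 2↦3}  → |V|=4 |E|=3  E = 0-q->0 1-q->1 2-q->2
step 2: apply R0 at {0↦1, 1↦3, 2↦0}  → |V|=4 |E|=2  E = 1-q->1 2-q->2
final graph: no rule applies after step 2
NF nodes: {0:A, 1:D, 2:D, 3:A}

Answer: 4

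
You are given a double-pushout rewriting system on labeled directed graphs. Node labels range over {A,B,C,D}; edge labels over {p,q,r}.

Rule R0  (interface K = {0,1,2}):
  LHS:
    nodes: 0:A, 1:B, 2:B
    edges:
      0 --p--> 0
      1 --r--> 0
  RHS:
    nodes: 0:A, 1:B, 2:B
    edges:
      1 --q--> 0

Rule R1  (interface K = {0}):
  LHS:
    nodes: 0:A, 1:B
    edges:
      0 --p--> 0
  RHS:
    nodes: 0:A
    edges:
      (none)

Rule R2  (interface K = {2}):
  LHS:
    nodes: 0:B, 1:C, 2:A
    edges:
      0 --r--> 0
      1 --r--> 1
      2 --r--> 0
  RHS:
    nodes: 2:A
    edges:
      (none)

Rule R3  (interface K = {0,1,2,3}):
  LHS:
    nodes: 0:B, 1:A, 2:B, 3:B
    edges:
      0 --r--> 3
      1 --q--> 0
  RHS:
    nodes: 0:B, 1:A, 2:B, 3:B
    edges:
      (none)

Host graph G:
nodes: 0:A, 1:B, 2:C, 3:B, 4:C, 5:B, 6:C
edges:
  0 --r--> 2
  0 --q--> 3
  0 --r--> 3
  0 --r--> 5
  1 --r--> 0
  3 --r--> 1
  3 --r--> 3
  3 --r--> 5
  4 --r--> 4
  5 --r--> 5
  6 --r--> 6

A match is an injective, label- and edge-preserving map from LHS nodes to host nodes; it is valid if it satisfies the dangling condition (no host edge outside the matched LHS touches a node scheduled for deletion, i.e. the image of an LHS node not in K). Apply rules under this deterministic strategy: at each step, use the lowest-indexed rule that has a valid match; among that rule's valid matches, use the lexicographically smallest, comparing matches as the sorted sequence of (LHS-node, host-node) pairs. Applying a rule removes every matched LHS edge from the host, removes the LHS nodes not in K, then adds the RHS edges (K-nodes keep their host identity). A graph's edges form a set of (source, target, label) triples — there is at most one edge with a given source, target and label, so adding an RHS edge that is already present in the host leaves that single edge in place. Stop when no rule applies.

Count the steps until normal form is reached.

[0] host  ⇒  7 nodes, 11 edges  {0-r->2 0-q->3 0-r->3 0-r->5 1-r->0 3-r->1 3-r->3 3-r->5 4-r->4 5-r->5 6-r->6}
[1] R3 @ {0↦3, 1↦0, 2↦1, 3↦5}  ⇒  7 nodes, 9 edges  {0-r->2 0-r->3 0-r->5 1-r->0 3-r->1 3-r->3 4-r->4 5-r->5 6-r->6}
[2] R2 @ {0↦5, 1↦4, 2↦0}  ⇒  5 nodes, 6 edges  {0-r->2 0-r->3 1-r->0 3-r->1 3-r->3 6-r->6}
normal form: no rule applies after step 2

Answer: 2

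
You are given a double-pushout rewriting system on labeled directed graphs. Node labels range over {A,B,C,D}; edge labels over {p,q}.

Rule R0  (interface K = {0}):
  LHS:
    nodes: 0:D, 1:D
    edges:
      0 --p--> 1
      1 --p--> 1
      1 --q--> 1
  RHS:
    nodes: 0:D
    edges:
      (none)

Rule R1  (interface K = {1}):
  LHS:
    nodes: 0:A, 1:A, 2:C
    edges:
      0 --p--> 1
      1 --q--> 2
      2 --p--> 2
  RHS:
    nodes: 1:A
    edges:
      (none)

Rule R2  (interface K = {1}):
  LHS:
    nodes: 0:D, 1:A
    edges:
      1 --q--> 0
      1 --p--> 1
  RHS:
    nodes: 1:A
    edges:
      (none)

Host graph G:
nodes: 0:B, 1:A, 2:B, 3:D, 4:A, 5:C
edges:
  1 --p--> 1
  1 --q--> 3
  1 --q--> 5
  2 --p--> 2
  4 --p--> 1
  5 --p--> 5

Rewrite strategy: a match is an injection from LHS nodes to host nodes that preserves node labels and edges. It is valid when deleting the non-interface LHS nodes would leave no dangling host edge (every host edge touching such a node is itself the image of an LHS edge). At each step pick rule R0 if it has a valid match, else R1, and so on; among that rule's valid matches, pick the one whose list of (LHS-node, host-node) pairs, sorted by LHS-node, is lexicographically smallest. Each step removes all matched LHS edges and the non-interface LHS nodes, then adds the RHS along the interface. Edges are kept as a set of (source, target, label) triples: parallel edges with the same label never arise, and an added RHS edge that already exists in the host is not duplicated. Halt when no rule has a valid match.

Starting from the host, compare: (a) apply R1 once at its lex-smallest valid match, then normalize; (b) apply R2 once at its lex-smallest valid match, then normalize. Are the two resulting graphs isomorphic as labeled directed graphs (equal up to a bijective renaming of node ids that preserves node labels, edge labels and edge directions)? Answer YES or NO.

branch R1-first: apply at {0↦4, 1↦1, 2↦5} → |E|=3, then 1 more step(s) → NF |V|=3 |E|=1 V={0:B, 1:A, 2:B} E=2-p->2
branch R2-first: apply at {0↦3, 1↦1} → |E|=4, then 1 more step(s) → NF |V|=3 |E|=1 V={0:B, 1:A, 2:B} E=2-p->2
graphs isomorphic (equal up to label-preserving node renaming)

Answer: YES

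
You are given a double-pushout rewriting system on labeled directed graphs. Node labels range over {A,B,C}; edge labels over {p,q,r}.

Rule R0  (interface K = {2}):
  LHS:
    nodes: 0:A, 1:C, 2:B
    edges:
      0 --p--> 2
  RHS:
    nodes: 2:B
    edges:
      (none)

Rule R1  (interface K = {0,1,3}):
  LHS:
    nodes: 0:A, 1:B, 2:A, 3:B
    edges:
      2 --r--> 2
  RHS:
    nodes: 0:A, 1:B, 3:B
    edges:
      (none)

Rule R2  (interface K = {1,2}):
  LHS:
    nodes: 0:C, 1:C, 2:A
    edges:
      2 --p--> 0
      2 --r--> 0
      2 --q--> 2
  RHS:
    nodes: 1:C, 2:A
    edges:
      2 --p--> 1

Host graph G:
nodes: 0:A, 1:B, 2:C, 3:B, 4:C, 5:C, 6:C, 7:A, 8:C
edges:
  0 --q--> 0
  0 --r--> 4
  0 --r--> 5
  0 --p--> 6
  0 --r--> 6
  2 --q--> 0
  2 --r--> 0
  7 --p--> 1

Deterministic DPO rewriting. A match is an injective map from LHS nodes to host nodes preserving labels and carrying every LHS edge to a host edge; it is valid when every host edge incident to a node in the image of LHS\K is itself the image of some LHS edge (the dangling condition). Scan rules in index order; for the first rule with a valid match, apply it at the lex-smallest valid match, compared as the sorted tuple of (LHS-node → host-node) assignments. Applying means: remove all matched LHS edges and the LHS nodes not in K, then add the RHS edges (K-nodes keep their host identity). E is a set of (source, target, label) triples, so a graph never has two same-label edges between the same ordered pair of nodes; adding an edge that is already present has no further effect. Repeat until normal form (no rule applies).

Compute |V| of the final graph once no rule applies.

[0] host  ⇒  9 nodes, 8 edges  {0-q->0 0-r->4 0-r->5 0-p->6 0-r->6 2-q->0 2-r->0 7-p->1}
[1] R0 @ {0↦7, 1↦8, 2↦1}  ⇒  7 nodes, 7 edges  {0-q->0 0-r->4 0-r->5 0-p->6 0-r->6 2-q->0 2-r->0}
[2] R2 @ {0↦6, 1↦2, 2↦0}  ⇒  6 nodes, 5 edges  {0-p->2 0-r->4 0-r->5 2-q->0 2-r->0}
normal form: no rule applies after step 2
NF nodes: {0:A, 1:B, 2:C, 3:B, 4:C, 5:C}

Answer: 6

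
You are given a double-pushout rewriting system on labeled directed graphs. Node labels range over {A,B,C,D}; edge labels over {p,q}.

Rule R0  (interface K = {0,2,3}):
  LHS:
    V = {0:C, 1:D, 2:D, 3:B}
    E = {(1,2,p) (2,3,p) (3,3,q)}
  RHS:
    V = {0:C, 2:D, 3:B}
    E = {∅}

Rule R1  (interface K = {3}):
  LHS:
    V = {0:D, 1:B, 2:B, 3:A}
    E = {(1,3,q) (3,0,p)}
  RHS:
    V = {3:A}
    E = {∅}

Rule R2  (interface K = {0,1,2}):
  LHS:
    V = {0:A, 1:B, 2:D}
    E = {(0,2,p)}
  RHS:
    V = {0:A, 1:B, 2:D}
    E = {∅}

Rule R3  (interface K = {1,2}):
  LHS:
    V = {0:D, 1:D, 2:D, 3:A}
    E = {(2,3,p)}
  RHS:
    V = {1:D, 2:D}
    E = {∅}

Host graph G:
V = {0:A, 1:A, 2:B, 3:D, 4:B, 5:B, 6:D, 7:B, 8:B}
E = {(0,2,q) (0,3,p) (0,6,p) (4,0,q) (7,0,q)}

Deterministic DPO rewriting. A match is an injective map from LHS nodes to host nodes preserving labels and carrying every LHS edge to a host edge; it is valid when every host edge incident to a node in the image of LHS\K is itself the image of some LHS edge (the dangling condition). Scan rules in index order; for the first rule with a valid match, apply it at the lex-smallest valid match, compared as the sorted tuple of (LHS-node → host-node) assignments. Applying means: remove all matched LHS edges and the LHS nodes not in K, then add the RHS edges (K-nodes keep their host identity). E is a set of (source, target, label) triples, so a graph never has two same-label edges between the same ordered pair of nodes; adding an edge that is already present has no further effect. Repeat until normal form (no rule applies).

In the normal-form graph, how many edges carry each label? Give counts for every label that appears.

start.  V:9 E:5  edges: 0-q->2 0-p->3 0-p->6 4-q->0 7-q->0
1. fire R1 via {0↦3, 1↦4, 2↦5, 3↦0}  →  V:6 E:3  edges: 0-q->2 0-p->6 7-q->0
2. fire R1 via {0↦6, 1↦7, 2↦8, 3↦0}  →  V:3 E:1  edges: 0-q->2
halt: no rule applies after step 2
NF edges: [(0, 2, 'q')]

Answer: q:1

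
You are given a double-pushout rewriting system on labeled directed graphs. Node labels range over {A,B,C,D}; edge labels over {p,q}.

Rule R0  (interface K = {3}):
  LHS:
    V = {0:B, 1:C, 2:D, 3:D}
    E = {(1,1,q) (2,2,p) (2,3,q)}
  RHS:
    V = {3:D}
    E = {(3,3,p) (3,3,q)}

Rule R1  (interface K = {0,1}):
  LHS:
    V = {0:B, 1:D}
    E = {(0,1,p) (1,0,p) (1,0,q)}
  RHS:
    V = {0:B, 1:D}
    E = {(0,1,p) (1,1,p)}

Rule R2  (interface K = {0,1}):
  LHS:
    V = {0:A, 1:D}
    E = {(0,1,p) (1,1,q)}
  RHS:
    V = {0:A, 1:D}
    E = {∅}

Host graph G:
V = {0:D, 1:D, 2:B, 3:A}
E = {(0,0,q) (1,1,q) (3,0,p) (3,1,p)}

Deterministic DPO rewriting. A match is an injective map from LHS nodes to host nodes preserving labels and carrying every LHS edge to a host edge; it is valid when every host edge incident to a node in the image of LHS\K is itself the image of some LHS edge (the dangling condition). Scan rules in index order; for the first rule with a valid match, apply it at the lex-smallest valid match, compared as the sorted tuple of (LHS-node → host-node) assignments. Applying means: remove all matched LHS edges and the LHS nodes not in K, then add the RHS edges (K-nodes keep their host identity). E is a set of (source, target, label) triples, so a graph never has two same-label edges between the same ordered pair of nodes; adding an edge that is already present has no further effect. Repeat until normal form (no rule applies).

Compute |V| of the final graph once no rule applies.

Answer: 4

Rewrite trace:
initial: |V|=4 |E|=4  E = 0-q->0 1-q->1 3-p->0 3-p->1
step 1: apply R2 at {0↦3, 1↦0}  → |V|=4 |E|=2  E = 1-q->1 3-p->1
step 2: apply R2 at {0↦3, 1↦1}  → |V|=4 |E|=0  E = ∅
final graph: no rule applies after step 2
NF nodes: {0:D, 1:D, 2:B, 3:A}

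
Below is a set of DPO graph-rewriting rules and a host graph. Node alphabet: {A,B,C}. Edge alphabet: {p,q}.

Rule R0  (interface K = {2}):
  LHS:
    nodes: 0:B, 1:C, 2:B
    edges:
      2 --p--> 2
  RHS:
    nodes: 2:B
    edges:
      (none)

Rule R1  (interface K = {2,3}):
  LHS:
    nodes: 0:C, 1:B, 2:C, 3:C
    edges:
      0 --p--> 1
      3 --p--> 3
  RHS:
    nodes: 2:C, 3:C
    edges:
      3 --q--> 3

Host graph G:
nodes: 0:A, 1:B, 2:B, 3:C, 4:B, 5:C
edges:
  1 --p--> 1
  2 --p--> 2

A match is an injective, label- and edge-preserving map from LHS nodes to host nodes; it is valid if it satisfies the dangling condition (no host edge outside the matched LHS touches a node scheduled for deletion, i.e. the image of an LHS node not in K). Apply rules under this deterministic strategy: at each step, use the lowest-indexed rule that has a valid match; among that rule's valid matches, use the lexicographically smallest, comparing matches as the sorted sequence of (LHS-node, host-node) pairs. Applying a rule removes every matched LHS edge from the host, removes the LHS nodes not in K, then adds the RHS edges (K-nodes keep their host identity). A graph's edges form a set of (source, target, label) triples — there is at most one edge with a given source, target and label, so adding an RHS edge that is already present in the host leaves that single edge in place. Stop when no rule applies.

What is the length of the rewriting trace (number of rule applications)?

initial: |V|=6 |E|=2  E = 1-p->1 2-p->2
step 1: apply R0 at {0↦4, 1↦3, 2↦1}  → |V|=4 |E|=1  E = 2-p->2
step 2: apply R0 at {0↦1, 1↦5, 2↦2}  → |V|=2 |E|=0  E = ∅
final graph: no rule applies after step 2

Answer: 2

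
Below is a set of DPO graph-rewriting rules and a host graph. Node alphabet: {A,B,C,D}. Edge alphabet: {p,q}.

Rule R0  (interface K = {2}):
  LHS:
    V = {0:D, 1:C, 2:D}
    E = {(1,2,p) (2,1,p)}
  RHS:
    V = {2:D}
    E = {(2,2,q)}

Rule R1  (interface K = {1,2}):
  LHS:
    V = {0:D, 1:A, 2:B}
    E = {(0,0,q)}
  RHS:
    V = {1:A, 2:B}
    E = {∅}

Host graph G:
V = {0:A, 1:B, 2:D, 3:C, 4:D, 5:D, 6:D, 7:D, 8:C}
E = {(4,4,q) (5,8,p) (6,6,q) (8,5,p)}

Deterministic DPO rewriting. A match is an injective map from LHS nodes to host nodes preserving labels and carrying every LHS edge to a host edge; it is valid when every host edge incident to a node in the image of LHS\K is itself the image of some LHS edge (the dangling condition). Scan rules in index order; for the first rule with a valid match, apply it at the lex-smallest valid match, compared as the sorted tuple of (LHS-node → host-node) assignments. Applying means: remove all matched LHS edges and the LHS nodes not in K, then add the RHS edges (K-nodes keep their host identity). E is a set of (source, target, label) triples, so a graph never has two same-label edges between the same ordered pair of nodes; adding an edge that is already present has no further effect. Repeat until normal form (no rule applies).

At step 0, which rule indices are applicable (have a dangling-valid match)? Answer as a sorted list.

R0: 2 valid matches — {0↦2, 1↦8, 2↦5}, {0↦7, 1↦8, 2↦5}
R1: 2 valid matches — {0↦4, 1↦0, 2↦1}, {0↦6, 1↦0, 2↦1}

Answer: [R0,R1]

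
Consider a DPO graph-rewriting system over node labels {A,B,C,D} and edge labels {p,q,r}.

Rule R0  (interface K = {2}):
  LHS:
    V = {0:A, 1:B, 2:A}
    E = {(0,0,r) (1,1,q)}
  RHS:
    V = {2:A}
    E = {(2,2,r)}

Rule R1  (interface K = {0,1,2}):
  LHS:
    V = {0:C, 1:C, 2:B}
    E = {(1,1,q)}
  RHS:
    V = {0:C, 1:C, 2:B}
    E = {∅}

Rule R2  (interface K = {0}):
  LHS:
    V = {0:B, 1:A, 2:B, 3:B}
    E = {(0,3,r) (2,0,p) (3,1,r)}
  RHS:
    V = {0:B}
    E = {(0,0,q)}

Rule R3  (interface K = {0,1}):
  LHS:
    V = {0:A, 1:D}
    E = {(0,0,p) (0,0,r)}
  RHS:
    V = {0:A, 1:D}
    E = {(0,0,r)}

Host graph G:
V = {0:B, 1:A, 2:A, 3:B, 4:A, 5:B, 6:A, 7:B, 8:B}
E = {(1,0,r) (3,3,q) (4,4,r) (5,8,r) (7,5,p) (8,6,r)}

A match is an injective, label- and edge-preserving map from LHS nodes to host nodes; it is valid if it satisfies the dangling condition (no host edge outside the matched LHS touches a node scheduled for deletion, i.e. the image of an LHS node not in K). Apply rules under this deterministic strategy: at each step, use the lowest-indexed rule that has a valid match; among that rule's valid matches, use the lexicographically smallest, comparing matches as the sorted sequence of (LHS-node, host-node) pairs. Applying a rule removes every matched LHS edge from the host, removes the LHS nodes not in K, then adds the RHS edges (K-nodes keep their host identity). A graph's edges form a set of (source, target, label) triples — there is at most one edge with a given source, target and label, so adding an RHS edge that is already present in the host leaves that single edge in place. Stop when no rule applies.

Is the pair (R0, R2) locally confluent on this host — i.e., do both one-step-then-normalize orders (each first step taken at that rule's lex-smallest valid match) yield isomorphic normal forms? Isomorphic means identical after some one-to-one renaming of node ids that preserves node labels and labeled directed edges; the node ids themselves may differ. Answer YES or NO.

branch R0-first: apply at {0↦4, 1↦3, 2↦1} → |E|=5, then 1 more step(s) → NF |V|=4 |E|=3 V={0:B, 1:A, 2:A, 5:B} E=1-r->0 1-r->1 5-q->5
branch R2-first: apply at {0↦5, 1↦6, 2↦7, 3↦8} → |E|=4, then 1 more step(s) → NF |V|=4 |E|=3 V={0:B, 1:A, 2:A, 5:B} E=1-r->0 1-r->1 5-q->5
graphs isomorphic (equal up to label-preserving node renaming)

Answer: YES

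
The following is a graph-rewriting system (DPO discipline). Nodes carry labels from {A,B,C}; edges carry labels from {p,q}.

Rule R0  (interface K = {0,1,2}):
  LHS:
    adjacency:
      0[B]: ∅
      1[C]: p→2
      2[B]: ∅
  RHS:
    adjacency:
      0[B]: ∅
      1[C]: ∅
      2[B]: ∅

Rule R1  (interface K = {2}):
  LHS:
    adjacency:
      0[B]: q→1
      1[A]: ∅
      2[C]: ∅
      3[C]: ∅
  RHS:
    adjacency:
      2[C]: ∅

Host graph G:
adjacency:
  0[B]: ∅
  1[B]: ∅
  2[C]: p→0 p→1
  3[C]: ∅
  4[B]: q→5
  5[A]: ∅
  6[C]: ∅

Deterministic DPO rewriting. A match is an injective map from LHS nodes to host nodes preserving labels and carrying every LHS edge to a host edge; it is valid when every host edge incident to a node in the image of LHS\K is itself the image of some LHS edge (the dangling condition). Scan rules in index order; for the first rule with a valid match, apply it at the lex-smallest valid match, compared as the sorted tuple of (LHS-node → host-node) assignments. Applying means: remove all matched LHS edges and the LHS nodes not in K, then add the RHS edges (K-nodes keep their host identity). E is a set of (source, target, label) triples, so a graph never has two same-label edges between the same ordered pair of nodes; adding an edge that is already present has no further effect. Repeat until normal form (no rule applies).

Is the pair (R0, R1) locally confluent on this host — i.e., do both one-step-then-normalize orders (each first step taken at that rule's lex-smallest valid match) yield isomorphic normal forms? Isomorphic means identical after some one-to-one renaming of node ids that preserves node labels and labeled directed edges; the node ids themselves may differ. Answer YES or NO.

Answer: YES

Derivation:
branch R0-first: apply at {0↦0, 1↦2, 2↦1} → |E|=2, then 2 more step(s) → NF |V|=4 |E|=0 V={0:B, 1:B, 2:C, 6:C} E=∅
branch R1-first: apply at {0↦4, 1↦5, 2↦2, 3↦3} → |E|=2, then 2 more step(s) → NF |V|=4 |E|=0 V={0:B, 1:B, 2:C, 6:C} E=∅
graphs isomorphic (equal up to label-preserving node renaming)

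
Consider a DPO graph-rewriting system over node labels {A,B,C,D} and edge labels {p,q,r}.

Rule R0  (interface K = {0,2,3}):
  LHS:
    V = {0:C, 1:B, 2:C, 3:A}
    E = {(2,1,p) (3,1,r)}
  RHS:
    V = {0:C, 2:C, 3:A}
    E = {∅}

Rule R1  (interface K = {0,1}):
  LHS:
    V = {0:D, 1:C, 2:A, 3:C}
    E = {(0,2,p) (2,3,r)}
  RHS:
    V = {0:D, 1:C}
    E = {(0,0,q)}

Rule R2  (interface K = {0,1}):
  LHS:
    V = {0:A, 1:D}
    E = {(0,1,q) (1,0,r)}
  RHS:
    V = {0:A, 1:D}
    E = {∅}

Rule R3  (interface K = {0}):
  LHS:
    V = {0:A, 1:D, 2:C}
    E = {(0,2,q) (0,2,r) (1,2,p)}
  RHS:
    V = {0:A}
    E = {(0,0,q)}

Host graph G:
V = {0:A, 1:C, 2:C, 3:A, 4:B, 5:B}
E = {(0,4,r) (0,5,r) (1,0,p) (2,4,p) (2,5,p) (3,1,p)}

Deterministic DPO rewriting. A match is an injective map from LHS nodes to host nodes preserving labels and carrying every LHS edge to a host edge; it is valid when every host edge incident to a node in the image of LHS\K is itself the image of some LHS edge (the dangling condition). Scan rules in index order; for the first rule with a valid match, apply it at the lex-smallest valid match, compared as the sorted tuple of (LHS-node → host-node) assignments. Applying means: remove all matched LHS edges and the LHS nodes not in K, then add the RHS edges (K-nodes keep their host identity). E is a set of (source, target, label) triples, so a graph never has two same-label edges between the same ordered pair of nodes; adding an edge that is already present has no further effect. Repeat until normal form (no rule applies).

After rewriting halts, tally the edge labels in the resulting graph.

Answer: p:2

Rewrite trace:
initial: |V|=6 |E|=6  E = 0-r->4 0-r->5 1-p->0 2-p->4 2-p->5 3-p->1
step 1: apply R0 at {0↦1, 1↦4, 2↦2, 3↦0}  → |V|=5 |E|=4  E = 0-r->5 1-p->0 2-p->5 3-p->1
step 2: apply R0 at {0↦1, 1↦5, 2↦2, 3↦0}  → |V|=4 |E|=2  E = 1-p->0 3-p->1
final graph: no rule applies after step 2
NF edges: [(1, 0, 'p'), (3, 1, 'p')]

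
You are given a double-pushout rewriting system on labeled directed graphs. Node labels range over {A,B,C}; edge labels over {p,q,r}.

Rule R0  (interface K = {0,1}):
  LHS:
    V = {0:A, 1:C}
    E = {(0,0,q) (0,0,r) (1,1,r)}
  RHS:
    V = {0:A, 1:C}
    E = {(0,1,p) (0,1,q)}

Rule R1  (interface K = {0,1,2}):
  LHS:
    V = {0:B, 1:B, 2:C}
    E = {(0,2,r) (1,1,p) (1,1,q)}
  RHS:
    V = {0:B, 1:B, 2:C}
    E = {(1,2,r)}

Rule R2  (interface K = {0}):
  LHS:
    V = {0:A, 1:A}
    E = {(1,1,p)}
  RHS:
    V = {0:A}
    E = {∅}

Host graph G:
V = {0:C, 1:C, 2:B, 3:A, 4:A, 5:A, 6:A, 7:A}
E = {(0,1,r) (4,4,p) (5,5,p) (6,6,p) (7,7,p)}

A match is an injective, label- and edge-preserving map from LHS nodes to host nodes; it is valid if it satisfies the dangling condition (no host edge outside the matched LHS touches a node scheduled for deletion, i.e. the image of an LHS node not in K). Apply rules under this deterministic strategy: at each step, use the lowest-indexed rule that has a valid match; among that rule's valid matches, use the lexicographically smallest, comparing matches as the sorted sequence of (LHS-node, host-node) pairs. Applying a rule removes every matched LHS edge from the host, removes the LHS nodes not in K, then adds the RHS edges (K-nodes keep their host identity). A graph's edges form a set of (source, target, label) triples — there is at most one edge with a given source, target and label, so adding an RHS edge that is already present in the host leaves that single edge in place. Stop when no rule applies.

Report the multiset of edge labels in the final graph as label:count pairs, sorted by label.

Answer: r:1

Rewrite trace:
start.  V:8 E:5  edges: 0-r->1 4-p->4 5-p->5 6-p->6 7-p->7
1. fire R2 via {0↦3, 1↦4}  →  V:7 E:4  edges: 0-r->1 5-p->5 6-p->6 7-p->7
2. fire R2 via {0↦3, 1↦5}  →  V:6 E:3  edges: 0-r->1 6-p->6 7-p->7
3. fire R2 via {0↦3, 1↦6}  →  V:5 E:2  edges: 0-r->1 7-p->7
4. fire R2 via {0↦3, 1↦7}  →  V:4 E:1  edges: 0-r->1
normal form: no rule applies after step 4
NF edges: [(0, 1, 'r')]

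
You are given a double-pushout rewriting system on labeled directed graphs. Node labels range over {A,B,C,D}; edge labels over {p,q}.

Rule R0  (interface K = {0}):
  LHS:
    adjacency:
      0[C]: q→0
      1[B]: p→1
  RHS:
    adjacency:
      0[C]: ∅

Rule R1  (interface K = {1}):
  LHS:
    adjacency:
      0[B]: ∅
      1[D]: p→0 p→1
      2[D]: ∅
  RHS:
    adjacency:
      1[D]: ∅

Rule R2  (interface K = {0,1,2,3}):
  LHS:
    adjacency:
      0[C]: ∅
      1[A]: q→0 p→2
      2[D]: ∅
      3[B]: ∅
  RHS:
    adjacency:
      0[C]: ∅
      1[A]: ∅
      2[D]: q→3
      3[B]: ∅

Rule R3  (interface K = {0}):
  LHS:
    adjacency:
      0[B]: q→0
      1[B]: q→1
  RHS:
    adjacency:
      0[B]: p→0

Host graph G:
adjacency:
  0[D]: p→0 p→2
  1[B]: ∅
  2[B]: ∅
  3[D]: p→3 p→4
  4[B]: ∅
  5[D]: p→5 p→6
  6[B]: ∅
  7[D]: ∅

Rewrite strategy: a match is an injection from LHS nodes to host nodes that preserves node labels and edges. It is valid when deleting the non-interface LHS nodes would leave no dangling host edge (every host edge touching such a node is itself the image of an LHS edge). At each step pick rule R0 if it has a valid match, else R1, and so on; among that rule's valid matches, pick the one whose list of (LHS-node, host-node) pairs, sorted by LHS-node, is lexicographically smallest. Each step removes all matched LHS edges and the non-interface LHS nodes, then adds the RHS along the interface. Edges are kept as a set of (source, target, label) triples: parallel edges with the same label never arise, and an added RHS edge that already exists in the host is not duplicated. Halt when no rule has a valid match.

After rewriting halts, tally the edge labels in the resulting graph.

[0] host  ⇒  8 nodes, 6 edges  {0-p->0 0-p->2 3-p->3 3-p->4 5-p->5 5-p->6}
[1] R1 @ {0↦2, 1↦0, 2↦7}  ⇒  6 nodes, 4 edges  {3-p->3 3-p->4 5-p->5 5-p->6}
[2] R1 @ {0↦4, 1↦3, 2↦0}  ⇒  4 nodes, 2 edges  {5-p->5 5-p->6}
[3] R1 @ {0↦6, 1↦5, 2↦3}  ⇒  2 nodes, 0 edges  {∅}
final graph: no rule applies after step 3
NF edges: []

Answer: (no edges)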